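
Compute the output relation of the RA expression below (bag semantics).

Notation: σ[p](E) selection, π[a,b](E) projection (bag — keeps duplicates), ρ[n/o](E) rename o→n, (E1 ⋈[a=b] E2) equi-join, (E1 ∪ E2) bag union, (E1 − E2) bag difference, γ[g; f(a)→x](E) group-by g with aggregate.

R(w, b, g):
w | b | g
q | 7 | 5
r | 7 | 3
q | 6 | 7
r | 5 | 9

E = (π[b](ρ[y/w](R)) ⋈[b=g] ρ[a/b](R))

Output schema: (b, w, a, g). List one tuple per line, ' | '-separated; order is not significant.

Stepwise |·|:
  R → 4
  ρ[y/w](R) → 4
  π[b](ρ[y/w](R)) → 4
  R → 4
  ρ[a/b](R) → 4
  (π[b](ρ[y/w](R)) ⋈[b=g] ρ[a/b](R)) → 3

== RESULT ==
b | w | a | g
5 | q | 7 | 5
7 | q | 6 | 7
7 | q | 6 | 7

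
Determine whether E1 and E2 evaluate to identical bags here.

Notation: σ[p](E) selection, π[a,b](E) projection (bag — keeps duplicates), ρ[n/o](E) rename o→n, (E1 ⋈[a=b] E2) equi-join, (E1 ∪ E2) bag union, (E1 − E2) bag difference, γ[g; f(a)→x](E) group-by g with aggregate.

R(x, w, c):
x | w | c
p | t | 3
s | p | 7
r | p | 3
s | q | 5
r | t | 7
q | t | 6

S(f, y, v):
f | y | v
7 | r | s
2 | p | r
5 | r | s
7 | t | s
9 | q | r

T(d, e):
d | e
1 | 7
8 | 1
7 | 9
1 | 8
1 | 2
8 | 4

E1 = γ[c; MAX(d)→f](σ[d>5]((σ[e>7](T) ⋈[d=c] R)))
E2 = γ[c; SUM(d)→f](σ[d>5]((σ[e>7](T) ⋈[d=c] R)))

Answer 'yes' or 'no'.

E1 stepwise |·|:
  T → 6
  σ[e>7](T) → 2
  R → 6
  (σ[e>7](T) ⋈[d=c] R) → 2
  σ[d>5]((σ[e>7](T) ⋈[d=c] R)) → 2
  γ[c; MAX(d)→f](σ[d>5]((σ[e>7](T) ⋈[d=c] R))) → 1
E2 stepwise |·|:
  T → 6
  σ[e>7](T) → 2
  R → 6
  (σ[e>7](T) ⋈[d=c] R) → 2
  σ[d>5]((σ[e>7](T) ⋈[d=c] R)) → 2
  γ[c; SUM(d)→f](σ[d>5]((σ[e>7](T) ⋈[d=c] R))) → 1

E1 result:
c | f
7 | 7
E2 result:
c | f
7 | 14
Witness: (7, 7) appears 1× in E1 but 0× in E2.

no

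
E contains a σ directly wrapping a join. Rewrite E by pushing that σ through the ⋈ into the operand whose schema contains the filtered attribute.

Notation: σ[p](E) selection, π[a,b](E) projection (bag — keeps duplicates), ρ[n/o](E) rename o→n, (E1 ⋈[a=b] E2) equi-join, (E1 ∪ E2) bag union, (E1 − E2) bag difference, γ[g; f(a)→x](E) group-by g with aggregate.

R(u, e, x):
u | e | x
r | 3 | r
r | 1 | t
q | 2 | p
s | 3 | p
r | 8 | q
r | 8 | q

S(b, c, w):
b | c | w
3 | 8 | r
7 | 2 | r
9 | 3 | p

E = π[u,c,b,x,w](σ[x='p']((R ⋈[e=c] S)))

σ filters on x, owned by the left side.
E' = π[u,c,b,x,w]((σ[x='p'](R) ⋈[e=c] S))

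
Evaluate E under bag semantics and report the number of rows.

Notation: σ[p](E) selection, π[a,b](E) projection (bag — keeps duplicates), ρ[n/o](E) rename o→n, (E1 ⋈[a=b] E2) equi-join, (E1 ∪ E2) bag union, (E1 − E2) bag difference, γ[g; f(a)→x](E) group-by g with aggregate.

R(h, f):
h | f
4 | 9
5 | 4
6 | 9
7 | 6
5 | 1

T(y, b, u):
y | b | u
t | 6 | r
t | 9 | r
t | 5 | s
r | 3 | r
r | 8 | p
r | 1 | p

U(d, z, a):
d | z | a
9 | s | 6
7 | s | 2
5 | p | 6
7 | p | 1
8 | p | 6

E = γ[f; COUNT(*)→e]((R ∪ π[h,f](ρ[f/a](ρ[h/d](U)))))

Subexpression sizes:
  R → 5
  U → 5
  ρ[h/d](U) → 5
  ρ[f/a](ρ[h/d](U)) → 5
  π[h,f](ρ[f/a](ρ[h/d](U))) → 5
  (R ∪ π[h,f](ρ[f/a](ρ[h/d](U)))) → 10
  γ[f; COUNT(*)→e]((R ∪ π[h,f](ρ[f/a](ρ[h/d](U))))) → 5

|E| = 5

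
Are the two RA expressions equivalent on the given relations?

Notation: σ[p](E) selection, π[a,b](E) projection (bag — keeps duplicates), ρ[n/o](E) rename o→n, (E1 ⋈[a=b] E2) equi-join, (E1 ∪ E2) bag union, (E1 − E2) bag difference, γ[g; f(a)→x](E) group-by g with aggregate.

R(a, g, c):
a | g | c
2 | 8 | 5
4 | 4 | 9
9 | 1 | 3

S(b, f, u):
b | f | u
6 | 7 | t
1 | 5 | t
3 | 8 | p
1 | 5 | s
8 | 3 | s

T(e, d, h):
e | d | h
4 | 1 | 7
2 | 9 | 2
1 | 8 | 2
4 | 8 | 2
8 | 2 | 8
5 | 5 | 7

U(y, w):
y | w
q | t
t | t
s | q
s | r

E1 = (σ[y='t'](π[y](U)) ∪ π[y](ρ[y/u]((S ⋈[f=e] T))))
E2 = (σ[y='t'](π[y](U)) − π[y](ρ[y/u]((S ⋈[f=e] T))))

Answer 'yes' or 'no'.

E1 row counts bottom-up:
  U → 4
  π[y](U) → 4
  σ[y='t'](π[y](U)) → 1
  S → 5
  T → 6
  (S ⋈[f=e] T) → 3
  ρ[y/u]((S ⋈[f=e] T)) → 3
  π[y](ρ[y/u]((S ⋈[f=e] T))) → 3
  (σ[y='t'](π[y](U)) ∪ π[y](ρ[y/u]((S ⋈[f=e] T)))) → 4
E2 row counts bottom-up:
  U → 4
  π[y](U) → 4
  σ[y='t'](π[y](U)) → 1
  S → 5
  T → 6
  (S ⋈[f=e] T) → 3
  ρ[y/u]((S ⋈[f=e] T)) → 3
  π[y](ρ[y/u]((S ⋈[f=e] T))) → 3
  (σ[y='t'](π[y](U)) − π[y](ρ[y/u]((S ⋈[f=e] T)))) → 0

E1 result:
y
p
s
t
t
E2 result:
y
(0 rows)
Witness: ('p',) appears 1× in E1 but 0× in E2.

no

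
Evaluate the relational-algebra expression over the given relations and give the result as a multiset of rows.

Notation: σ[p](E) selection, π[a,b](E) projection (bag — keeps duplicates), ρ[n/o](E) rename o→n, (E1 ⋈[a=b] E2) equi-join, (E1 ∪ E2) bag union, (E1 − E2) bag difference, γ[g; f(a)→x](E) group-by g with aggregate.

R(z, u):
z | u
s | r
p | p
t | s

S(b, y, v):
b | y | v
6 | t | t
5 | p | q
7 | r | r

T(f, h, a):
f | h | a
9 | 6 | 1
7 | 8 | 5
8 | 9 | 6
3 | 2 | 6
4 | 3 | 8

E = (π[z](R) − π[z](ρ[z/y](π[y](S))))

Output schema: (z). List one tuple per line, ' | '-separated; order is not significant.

Per-node cardinality:
  R → 3
  π[z](R) → 3
  S → 3
  π[y](S) → 3
  ρ[z/y](π[y](S)) → 3
  π[z](ρ[z/y](π[y](S))) → 3
  (π[z](R) − π[z](ρ[z/y](π[y](S)))) → 1

== RESULT ==
z
s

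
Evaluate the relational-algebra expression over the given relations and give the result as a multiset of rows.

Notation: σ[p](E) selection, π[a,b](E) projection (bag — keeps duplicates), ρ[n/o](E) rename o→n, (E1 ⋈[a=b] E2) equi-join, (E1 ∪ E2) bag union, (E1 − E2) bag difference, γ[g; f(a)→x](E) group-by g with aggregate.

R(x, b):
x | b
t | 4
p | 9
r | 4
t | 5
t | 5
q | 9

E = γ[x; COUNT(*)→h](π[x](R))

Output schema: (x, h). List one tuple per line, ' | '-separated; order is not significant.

Per-node cardinality:
  R → 6
  π[x](R) → 6
  γ[x; COUNT(*)→h](π[x](R)) → 4

== RESULT ==
x | h
p | 1
q | 1
r | 1
t | 3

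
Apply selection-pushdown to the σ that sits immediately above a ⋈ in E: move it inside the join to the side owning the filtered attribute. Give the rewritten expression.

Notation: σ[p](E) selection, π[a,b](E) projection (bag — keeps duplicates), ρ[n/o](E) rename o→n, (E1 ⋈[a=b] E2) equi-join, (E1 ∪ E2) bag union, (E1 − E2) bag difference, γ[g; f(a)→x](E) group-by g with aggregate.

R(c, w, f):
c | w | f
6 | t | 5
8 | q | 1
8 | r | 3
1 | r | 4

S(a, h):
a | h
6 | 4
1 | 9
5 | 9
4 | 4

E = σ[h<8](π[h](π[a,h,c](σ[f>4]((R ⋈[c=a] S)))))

σ filters on f, owned by the left side.
E' = σ[h<8](π[h](π[a,h,c]((σ[f>4](R) ⋈[c=a] S))))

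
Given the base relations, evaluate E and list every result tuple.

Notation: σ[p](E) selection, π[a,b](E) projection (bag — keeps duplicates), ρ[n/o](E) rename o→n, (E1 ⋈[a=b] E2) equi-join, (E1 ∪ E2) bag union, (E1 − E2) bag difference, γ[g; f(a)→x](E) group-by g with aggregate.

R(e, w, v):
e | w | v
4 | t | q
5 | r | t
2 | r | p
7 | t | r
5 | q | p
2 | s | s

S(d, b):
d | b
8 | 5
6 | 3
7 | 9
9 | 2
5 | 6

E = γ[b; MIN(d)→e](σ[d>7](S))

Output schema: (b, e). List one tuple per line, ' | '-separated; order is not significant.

Subexpression sizes:
  S → 5
  σ[d>7](S) → 2
  γ[b; MIN(d)→e](σ[d>7](S)) → 2

== RESULT ==
b | e
2 | 9
5 | 8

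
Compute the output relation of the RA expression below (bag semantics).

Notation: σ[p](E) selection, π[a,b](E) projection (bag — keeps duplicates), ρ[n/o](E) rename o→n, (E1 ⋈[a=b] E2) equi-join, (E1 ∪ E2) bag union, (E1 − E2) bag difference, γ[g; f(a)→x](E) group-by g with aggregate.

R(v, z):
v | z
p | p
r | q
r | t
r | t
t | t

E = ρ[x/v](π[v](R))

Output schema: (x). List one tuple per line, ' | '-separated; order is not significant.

Per-node cardinality:
  R → 5
  π[v](R) → 5
  ρ[x/v](π[v](R)) → 5

== RESULT ==
x
p
r
r
r
t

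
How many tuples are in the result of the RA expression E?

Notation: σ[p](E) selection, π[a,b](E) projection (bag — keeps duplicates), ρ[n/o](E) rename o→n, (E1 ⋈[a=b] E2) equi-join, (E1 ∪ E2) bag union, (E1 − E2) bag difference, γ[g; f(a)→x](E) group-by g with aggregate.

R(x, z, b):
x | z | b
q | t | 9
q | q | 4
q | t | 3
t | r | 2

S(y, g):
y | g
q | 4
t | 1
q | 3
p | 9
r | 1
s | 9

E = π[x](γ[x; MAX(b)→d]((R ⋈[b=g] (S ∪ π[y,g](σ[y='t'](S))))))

Subexpression sizes:
  R → 4
  S → 6
  S → 6
  σ[y='t'](S) → 1
  π[y,g](σ[y='t'](S)) → 1
  (S ∪ π[y,g](σ[y='t'](S))) → 7
  (R ⋈[b=g] (S ∪ π[y,g](σ[y='t'](S)))) → 4
  γ[x; MAX(b)→d]((R ⋈[b=g] (S ∪ π[y,g](σ[y='t'](S))))) → 1
  π[x](γ[x; MAX(b)→d]((R ⋈[b=g] (S ∪ π[y,g](σ[y='t'](S)))))) → 1

|E| = 1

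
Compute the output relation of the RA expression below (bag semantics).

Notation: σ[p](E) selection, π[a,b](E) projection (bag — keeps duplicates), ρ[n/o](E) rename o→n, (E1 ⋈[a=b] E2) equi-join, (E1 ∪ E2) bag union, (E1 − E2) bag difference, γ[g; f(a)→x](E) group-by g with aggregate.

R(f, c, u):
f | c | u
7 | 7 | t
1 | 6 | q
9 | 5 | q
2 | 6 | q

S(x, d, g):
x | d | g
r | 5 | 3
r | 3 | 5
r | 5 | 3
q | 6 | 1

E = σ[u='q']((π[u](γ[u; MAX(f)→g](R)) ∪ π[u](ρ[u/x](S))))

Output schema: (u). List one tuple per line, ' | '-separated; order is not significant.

Row counts bottom-up:
  R → 4
  γ[u; MAX(f)→g](R) → 2
  π[u](γ[u; MAX(f)→g](R)) → 2
  S → 4
  ρ[u/x](S) → 4
  π[u](ρ[u/x](S)) → 4
  (π[u](γ[u; MAX(f)→g](R)) ∪ π[u](ρ[u/x](S))) → 6
  σ[u='q']((π[u](γ[u; MAX(f)→g](R)) ∪ π[u](ρ[u/x](S)))) → 2

== RESULT ==
u
q
q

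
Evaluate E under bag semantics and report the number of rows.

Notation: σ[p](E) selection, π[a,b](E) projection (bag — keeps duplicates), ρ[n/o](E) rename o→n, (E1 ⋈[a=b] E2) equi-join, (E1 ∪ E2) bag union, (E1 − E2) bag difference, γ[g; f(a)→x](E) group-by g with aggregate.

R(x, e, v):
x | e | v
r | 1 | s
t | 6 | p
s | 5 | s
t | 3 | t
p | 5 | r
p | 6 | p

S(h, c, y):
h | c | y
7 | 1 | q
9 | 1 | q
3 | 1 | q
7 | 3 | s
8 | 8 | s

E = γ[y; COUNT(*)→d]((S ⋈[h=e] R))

Stepwise |·|:
  S → 5
  R → 6
  (S ⋈[h=e] R) → 1
  γ[y; COUNT(*)→d]((S ⋈[h=e] R)) → 1

|E| = 1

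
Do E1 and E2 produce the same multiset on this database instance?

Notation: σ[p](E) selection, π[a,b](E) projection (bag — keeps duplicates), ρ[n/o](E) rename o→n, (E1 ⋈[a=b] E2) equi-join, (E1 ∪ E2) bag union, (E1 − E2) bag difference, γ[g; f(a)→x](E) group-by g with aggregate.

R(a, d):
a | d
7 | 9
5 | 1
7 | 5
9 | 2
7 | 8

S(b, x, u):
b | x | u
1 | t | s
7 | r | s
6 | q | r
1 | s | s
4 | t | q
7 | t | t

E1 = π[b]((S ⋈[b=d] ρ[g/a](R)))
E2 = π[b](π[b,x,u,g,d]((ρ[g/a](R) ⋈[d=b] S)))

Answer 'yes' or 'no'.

E1 per-node cardinality:
  S → 6
  R → 5
  ρ[g/a](R) → 5
  (S ⋈[b=d] ρ[g/a](R)) → 2
  π[b]((S ⋈[b=d] ρ[g/a](R))) → 2
E2 per-node cardinality:
  R → 5
  ρ[g/a](R) → 5
  S → 6
  (ρ[g/a](R) ⋈[d=b] S) → 2
  π[b,x,u,g,d]((ρ[g/a](R) ⋈[d=b] S)) → 2
  π[b](π[b,x,u,g,d]((ρ[g/a](R) ⋈[d=b] S))) → 2

E1 and E2 produce the same multiset:
b
1
1

yes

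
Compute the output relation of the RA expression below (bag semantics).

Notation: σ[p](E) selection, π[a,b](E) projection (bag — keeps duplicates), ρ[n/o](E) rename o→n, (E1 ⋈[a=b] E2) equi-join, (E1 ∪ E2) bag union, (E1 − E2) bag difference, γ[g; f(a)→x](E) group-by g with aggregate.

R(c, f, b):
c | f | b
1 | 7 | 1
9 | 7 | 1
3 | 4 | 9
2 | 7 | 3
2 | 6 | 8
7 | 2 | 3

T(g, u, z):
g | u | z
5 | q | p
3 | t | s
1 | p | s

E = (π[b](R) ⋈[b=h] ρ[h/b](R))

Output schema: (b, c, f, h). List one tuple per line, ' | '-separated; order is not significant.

Subexpression sizes:
  R → 6
  π[b](R) → 6
  R → 6
  ρ[h/b](R) → 6
  (π[b](R) ⋈[b=h] ρ[h/b](R)) → 10

== RESULT ==
b | c | f | h
1 | 1 | 7 | 1
1 | 1 | 7 | 1
1 | 9 | 7 | 1
1 | 9 | 7 | 1
3 | 2 | 7 | 3
3 | 2 | 7 | 3
3 | 7 | 2 | 3
3 | 7 | 2 | 3
8 | 2 | 6 | 8
9 | 3 | 4 | 9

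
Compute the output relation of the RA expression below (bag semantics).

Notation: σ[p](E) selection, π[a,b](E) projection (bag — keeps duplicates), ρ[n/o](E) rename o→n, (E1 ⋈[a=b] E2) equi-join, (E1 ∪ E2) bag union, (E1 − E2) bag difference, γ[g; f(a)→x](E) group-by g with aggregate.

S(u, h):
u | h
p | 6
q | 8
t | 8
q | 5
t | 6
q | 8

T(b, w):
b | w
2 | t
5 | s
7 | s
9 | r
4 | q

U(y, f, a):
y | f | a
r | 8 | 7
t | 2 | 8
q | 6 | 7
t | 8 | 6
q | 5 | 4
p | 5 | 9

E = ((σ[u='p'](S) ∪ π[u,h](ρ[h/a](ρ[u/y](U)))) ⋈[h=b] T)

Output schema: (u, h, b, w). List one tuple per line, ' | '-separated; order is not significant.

Subexpression sizes:
  S → 6
  σ[u='p'](S) → 1
  U → 6
  ρ[u/y](U) → 6
  ρ[h/a](ρ[u/y](U)) → 6
  π[u,h](ρ[h/a](ρ[u/y](U))) → 6
  (σ[u='p'](S) ∪ π[u,h](ρ[h/a](ρ[u/y](U)))) → 7
  T → 5
  ((σ[u='p'](S) ∪ π[u,h](ρ[h/a](ρ[u/y](U)))) ⋈[h=b] T) → 4

== RESULT ==
u | h | b | w
p | 9 | 9 | r
q | 4 | 4 | q
q | 7 | 7 | s
r | 7 | 7 | s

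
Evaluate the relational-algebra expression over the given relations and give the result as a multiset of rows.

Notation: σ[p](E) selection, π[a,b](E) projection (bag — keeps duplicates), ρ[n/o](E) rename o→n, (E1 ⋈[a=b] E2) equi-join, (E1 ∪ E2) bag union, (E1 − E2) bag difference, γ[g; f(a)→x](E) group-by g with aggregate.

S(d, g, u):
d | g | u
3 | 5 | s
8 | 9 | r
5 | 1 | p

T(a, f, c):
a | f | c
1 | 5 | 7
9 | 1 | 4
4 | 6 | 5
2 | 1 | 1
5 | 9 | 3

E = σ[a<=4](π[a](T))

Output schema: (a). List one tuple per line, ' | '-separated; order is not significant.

Per-node cardinality:
  T → 5
  π[a](T) → 5
  σ[a<=4](π[a](T)) → 3

== RESULT ==
a
1
2
4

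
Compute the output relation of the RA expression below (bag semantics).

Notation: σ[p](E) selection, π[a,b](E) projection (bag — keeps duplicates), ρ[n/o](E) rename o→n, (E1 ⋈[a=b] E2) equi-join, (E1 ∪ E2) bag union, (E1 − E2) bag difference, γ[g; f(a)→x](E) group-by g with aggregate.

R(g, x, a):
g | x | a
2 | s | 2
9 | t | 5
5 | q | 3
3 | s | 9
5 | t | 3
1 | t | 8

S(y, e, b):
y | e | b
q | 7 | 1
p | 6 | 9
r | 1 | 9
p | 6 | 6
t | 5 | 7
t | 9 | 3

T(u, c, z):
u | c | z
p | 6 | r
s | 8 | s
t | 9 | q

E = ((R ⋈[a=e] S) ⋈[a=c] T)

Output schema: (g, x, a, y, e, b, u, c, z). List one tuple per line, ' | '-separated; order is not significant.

Subexpression sizes:
  R → 6
  S → 6
  (R ⋈[a=e] S) → 2
  T → 3
  ((R ⋈[a=e] S) ⋈[a=c] T) → 1

== RESULT ==
g | x | a | y | e | b | u | c | z
3 | s | 9 | t | 9 | 3 | t | 9 | q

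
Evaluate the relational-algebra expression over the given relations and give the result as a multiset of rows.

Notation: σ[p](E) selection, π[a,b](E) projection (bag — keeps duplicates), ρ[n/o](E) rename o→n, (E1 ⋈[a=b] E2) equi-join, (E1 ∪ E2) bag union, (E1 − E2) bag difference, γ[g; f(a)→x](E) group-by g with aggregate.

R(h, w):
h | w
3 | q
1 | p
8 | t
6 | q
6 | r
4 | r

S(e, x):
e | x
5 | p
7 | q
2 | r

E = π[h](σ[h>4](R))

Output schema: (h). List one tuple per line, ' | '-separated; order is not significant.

Row counts bottom-up:
  R → 6
  σ[h>4](R) → 3
  π[h](σ[h>4](R)) → 3

== RESULT ==
h
6
6
8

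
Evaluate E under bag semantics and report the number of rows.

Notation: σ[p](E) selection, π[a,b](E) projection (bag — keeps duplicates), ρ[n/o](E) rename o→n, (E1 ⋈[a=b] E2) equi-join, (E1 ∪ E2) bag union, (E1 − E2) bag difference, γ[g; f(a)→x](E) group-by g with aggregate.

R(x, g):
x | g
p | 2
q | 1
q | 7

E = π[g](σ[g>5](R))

Per-node cardinality:
  R → 3
  σ[g>5](R) → 1
  π[g](σ[g>5](R)) → 1

|E| = 1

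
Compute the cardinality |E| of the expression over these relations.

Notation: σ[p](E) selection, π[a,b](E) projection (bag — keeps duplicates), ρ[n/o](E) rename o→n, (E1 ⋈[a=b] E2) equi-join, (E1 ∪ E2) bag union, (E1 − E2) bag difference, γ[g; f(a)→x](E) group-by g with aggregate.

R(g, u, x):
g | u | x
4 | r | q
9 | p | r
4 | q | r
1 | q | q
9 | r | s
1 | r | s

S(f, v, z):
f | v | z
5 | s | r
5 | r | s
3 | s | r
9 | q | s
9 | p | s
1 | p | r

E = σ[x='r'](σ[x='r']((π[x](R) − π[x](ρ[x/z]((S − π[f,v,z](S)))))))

Per-node cardinality:
  R → 6
  π[x](R) → 6
  S → 6
  S → 6
  π[f,v,z](S) → 6
  (S − π[f,v,z](S)) → 0
  ρ[x/z]((S − π[f,v,z](S))) → 0
  π[x](ρ[x/z]((S − π[f,v,z](S)))) → 0
  (π[x](R) − π[x](ρ[x/z]((S − π[f,v,z](S))))) → 6
  σ[x='r']((π[x](R) − π[x](ρ[x/z]((S − π[f,v,z](S)))))) → 2
  σ[x='r'](σ[x='r']((π[x](R) − π[x](ρ[x/z]((S − π[f,v,z](S))))))) → 2

|E| = 2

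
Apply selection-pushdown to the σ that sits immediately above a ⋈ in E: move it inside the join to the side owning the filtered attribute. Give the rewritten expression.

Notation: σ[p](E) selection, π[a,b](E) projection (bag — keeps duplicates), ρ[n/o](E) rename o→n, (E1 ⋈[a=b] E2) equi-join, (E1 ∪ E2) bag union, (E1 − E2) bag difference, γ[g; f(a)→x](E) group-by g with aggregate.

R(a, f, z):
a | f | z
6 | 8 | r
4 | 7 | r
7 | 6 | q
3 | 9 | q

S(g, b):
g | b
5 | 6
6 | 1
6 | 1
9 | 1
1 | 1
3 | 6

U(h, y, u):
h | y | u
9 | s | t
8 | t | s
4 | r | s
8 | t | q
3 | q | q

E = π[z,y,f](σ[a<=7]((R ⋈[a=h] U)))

σ filters on a, owned by the left side.
E' = π[z,y,f]((σ[a<=7](R) ⋈[a=h] U))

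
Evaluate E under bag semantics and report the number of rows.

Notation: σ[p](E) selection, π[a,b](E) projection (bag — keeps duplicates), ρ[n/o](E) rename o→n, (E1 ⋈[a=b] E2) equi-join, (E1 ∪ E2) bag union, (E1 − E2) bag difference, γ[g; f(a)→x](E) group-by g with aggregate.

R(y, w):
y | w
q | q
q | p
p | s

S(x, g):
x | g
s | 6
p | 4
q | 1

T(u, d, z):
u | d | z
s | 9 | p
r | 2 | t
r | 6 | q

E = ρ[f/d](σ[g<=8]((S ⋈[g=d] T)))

Stepwise |·|:
  S → 3
  T → 3
  (S ⋈[g=d] T) → 1
  σ[g<=8]((S ⋈[g=d] T)) → 1
  ρ[f/d](σ[g<=8]((S ⋈[g=d] T))) → 1

|E| = 1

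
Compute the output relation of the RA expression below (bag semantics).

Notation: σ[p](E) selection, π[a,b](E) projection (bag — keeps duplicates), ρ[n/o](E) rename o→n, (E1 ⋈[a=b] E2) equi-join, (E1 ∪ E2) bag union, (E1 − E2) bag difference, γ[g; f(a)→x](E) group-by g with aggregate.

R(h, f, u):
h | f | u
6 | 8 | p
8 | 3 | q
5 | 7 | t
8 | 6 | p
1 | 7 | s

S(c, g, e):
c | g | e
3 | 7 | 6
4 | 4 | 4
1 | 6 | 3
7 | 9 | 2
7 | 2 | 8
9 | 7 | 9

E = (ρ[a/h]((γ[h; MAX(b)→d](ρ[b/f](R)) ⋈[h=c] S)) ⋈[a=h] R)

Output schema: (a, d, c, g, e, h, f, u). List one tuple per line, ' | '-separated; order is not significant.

Row counts bottom-up:
  R → 5
  ρ[b/f](R) → 5
  γ[h; MAX(b)→d](ρ[b/f](R)) → 4
  S → 6
  (γ[h; MAX(b)→d](ρ[b/f](R)) ⋈[h=c] S) → 1
  ρ[a/h]((γ[h; MAX(b)→d](ρ[b/f](R)) ⋈[h=c] S)) → 1
  R → 5
  (ρ[a/h]((γ[h; MAX(b)→d](ρ[b/f](R)) ⋈[h=c] S)) ⋈[a=h] R) → 1

== RESULT ==
a | d | c | g | e | h | f | u
1 | 7 | 1 | 6 | 3 | 1 | 7 | s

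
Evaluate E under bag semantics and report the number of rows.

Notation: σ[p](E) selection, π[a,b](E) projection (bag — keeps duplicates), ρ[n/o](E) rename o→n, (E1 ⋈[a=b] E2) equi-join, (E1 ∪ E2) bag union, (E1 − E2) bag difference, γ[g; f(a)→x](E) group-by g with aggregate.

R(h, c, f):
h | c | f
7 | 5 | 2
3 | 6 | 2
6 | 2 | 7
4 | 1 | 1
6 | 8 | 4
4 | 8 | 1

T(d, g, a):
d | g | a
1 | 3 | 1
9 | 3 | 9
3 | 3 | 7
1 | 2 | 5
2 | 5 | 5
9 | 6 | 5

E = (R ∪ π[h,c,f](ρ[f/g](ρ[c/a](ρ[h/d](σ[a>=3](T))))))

Row counts bottom-up:
  R → 6
  T → 6
  σ[a>=3](T) → 5
  ρ[h/d](σ[a>=3](T)) → 5
  ρ[c/a](ρ[h/d](σ[a>=3](T))) → 5
  ρ[f/g](ρ[c/a](ρ[h/d](σ[a>=3](T)))) → 5
  π[h,c,f](ρ[f/g](ρ[c/a](ρ[h/d](σ[a>=3](T))))) → 5
  (R ∪ π[h,c,f](ρ[f/g](ρ[c/a](ρ[h/d](σ[a>=3](T)))))) → 11

|E| = 11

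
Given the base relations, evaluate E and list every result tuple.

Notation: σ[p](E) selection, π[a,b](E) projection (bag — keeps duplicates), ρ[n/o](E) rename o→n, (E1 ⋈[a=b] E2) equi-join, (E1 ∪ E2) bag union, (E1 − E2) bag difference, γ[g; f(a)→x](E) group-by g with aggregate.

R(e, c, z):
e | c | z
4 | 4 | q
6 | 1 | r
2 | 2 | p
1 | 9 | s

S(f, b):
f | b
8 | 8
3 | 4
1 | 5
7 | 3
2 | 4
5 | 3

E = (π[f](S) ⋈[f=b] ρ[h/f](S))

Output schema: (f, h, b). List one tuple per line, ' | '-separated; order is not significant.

Row counts bottom-up:
  S → 6
  π[f](S) → 6
  S → 6
  ρ[h/f](S) → 6
  (π[f](S) ⋈[f=b] ρ[h/f](S)) → 4

== RESULT ==
f | h | b
3 | 5 | 3
3 | 7 | 3
5 | 1 | 5
8 | 8 | 8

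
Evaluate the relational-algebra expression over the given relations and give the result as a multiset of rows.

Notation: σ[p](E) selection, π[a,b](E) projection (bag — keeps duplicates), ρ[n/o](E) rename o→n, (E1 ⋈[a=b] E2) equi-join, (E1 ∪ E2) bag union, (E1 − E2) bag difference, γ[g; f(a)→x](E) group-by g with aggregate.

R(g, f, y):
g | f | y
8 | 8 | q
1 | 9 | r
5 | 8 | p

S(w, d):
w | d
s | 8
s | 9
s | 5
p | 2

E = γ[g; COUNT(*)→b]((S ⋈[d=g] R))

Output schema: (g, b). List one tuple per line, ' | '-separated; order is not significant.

Per-node cardinality:
  S → 4
  R → 3
  (S ⋈[d=g] R) → 2
  γ[g; COUNT(*)→b]((S ⋈[d=g] R)) → 2

== RESULT ==
g | b
5 | 1
8 | 1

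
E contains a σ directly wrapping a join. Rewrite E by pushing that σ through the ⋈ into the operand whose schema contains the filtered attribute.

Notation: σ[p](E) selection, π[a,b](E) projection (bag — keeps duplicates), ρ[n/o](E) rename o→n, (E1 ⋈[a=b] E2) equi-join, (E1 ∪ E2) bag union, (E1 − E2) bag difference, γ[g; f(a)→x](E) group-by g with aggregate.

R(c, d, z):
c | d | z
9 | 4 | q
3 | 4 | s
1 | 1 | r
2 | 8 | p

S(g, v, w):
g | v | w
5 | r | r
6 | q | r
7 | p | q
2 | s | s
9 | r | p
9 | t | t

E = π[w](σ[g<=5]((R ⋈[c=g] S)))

σ filters on g, owned by the right side.
E' = π[w]((R ⋈[c=g] σ[g<=5](S)))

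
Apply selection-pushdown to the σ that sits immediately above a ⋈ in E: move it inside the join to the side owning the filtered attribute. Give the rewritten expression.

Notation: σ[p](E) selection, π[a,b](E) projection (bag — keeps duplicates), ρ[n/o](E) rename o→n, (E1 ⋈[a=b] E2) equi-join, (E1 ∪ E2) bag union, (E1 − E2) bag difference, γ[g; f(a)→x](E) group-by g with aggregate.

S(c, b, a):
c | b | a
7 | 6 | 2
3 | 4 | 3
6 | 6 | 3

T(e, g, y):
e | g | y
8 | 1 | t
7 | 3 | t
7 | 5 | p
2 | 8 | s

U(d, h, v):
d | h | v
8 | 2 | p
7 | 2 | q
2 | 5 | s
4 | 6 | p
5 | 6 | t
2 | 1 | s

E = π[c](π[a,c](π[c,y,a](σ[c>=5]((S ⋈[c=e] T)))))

σ filters on c, owned by the left side.
E' = π[c](π[a,c](π[c,y,a]((σ[c>=5](S) ⋈[c=e] T))))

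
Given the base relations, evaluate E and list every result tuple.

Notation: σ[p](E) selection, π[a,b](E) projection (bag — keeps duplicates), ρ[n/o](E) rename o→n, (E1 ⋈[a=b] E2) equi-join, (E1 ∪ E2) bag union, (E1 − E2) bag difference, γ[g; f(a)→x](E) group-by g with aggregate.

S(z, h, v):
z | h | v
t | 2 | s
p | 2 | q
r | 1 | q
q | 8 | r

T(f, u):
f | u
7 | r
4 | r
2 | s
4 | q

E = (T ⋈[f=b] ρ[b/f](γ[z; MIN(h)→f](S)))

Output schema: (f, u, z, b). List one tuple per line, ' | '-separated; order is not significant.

Row counts bottom-up:
  T → 4
  S → 4
  γ[z; MIN(h)→f](S) → 4
  ρ[b/f](γ[z; MIN(h)→f](S)) → 4
  (T ⋈[f=b] ρ[b/f](γ[z; MIN(h)→f](S))) → 2

== RESULT ==
f | u | z | b
2 | s | p | 2
2 | s | t | 2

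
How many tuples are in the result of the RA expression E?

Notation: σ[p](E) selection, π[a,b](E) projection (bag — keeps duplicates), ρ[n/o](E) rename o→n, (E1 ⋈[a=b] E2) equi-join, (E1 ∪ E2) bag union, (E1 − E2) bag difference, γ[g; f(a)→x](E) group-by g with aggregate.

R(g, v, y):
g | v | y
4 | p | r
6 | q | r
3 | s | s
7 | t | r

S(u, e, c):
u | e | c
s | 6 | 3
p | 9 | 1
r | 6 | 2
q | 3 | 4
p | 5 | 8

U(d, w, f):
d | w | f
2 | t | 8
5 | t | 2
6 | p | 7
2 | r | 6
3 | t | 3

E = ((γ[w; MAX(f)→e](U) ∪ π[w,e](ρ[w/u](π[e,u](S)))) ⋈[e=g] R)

Stepwise |·|:
  U → 5
  γ[w; MAX(f)→e](U) → 3
  S → 5
  π[e,u](S) → 5
  ρ[w/u](π[e,u](S)) → 5
  π[w,e](ρ[w/u](π[e,u](S))) → 5
  (γ[w; MAX(f)→e](U) ∪ π[w,e](ρ[w/u](π[e,u](S)))) → 8
  R → 4
  ((γ[w; MAX(f)→e](U) ∪ π[w,e](ρ[w/u](π[e,u](S)))) ⋈[e=g] R) → 5

|E| = 5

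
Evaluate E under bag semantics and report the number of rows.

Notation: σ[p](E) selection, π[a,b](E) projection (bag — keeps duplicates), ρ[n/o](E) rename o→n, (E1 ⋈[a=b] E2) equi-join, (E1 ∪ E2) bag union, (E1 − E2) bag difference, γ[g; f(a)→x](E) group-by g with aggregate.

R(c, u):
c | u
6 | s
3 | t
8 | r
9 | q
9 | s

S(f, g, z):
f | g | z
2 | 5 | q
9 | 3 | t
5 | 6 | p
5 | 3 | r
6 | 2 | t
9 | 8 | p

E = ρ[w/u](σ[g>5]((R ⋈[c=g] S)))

Row counts bottom-up:
  R → 5
  S → 6
  (R ⋈[c=g] S) → 4
  σ[g>5]((R ⋈[c=g] S)) → 2
  ρ[w/u](σ[g>5]((R ⋈[c=g] S))) → 2

|E| = 2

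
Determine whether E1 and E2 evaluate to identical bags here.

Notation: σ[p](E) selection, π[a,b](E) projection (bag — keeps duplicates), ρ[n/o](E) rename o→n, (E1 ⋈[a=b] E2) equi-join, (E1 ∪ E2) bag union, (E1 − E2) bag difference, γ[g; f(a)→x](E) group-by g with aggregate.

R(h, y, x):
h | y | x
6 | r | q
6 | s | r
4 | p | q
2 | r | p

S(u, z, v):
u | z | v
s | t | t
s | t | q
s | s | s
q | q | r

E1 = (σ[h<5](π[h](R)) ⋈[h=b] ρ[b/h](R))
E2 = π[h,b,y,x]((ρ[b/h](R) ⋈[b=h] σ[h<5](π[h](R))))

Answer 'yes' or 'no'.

E1 row counts bottom-up:
  R → 4
  π[h](R) → 4
  σ[h<5](π[h](R)) → 2
  R → 4
  ρ[b/h](R) → 4
  (σ[h<5](π[h](R)) ⋈[h=b] ρ[b/h](R)) → 2
E2 row counts bottom-up:
  R → 4
  ρ[b/h](R) → 4
  R → 4
  π[h](R) → 4
  σ[h<5](π[h](R)) → 2
  (ρ[b/h](R) ⋈[b=h] σ[h<5](π[h](R))) → 2
  π[h,b,y,x]((ρ[b/h](R) ⋈[b=h] σ[h<5](π[h](R)))) → 2

E1 and E2 produce the same multiset:
h | b | y | x
2 | 2 | r | p
4 | 4 | p | q

yes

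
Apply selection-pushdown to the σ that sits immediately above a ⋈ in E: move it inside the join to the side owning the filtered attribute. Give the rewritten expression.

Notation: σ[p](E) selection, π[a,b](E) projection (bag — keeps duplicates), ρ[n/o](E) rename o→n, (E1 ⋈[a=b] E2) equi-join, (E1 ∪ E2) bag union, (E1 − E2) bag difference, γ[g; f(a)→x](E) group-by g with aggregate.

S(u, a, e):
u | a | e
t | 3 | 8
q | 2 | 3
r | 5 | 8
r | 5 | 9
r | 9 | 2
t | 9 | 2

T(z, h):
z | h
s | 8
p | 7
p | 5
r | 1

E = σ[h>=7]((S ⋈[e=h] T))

σ filters on h, owned by the right side.
E' = (S ⋈[e=h] σ[h>=7](T))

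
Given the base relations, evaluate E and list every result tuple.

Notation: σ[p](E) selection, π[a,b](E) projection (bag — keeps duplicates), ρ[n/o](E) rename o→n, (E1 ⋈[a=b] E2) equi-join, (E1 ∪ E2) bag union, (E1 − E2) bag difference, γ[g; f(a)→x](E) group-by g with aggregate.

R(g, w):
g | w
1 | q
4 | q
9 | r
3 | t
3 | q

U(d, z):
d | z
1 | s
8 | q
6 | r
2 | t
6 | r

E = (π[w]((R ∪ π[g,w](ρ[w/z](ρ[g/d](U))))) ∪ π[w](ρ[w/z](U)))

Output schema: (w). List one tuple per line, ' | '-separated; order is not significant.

Stepwise |·|:
  R → 5
  U → 5
  ρ[g/d](U) → 5
  ρ[w/z](ρ[g/d](U)) → 5
  π[g,w](ρ[w/z](ρ[g/d](U))) → 5
  (R ∪ π[g,w](ρ[w/z](ρ[g/d](U)))) → 10
  π[w]((R ∪ π[g,w](ρ[w/z](ρ[g/d](U))))) → 10
  U → 5
  ρ[w/z](U) → 5
  π[w](ρ[w/z](U)) → 5
  (π[w]((R ∪ π[g,w](ρ[w/z](ρ[g/d](U))))) ∪ π[w](ρ[w/z](U))) → 15

== RESULT ==
w
q
q
q
q
q
r
r
r
r
r
s
s
t
t
t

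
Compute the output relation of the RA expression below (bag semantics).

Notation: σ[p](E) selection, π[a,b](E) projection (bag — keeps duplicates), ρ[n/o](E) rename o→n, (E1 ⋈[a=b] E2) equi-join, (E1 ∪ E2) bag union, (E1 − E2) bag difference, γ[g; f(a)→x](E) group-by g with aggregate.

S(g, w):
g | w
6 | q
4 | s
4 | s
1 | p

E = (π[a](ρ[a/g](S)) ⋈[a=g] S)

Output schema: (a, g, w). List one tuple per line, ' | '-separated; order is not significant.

Per-node cardinality:
  S → 4
  ρ[a/g](S) → 4
  π[a](ρ[a/g](S)) → 4
  S → 4
  (π[a](ρ[a/g](S)) ⋈[a=g] S) → 6

== RESULT ==
a | g | w
1 | 1 | p
4 | 4 | s
4 | 4 | s
4 | 4 | s
4 | 4 | s
6 | 6 | q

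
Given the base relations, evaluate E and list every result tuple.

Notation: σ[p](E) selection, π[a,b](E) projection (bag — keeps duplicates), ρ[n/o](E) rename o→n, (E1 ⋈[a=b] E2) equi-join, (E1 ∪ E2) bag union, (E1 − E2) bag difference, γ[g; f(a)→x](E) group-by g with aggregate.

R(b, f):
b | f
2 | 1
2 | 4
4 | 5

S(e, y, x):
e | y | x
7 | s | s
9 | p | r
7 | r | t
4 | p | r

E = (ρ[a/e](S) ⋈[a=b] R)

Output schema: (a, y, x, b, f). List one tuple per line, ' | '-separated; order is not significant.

Per-node cardinality:
  S → 4
  ρ[a/e](S) → 4
  R → 3
  (ρ[a/e](S) ⋈[a=b] R) → 1

== RESULT ==
a | y | x | b | f
4 | p | r | 4 | 5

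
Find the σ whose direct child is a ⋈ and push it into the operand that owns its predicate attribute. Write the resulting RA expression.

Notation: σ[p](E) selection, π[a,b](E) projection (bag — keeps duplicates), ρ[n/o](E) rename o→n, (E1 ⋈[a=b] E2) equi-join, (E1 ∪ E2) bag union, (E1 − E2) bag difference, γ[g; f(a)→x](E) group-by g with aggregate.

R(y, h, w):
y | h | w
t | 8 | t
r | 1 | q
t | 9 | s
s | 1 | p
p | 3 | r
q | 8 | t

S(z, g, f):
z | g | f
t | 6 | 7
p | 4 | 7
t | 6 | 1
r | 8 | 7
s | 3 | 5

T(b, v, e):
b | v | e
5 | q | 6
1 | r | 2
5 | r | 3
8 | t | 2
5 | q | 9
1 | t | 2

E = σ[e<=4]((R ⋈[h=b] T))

σ filters on e, owned by the right side.
E' = (R ⋈[h=b] σ[e<=4](T))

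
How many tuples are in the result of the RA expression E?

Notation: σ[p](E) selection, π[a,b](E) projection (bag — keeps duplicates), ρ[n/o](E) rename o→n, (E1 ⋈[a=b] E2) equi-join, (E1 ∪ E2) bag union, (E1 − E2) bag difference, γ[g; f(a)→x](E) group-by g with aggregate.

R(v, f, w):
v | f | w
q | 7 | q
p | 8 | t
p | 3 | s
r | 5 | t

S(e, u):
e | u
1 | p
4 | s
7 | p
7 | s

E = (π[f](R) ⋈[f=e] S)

Row counts bottom-up:
  R → 4
  π[f](R) → 4
  S → 4
  (π[f](R) ⋈[f=e] S) → 2

|E| = 2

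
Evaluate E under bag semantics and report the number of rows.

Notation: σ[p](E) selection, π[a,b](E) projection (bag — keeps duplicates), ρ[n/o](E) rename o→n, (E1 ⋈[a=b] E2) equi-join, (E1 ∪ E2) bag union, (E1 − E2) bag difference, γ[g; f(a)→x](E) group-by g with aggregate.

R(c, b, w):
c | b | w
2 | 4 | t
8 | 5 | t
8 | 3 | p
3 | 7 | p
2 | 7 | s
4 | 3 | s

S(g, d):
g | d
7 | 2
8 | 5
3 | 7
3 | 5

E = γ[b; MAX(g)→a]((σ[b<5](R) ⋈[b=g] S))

Per-node cardinality:
  R → 6
  σ[b<5](R) → 3
  S → 4
  (σ[b<5](R) ⋈[b=g] S) → 4
  γ[b; MAX(g)→a]((σ[b<5](R) ⋈[b=g] S)) → 1

|E| = 1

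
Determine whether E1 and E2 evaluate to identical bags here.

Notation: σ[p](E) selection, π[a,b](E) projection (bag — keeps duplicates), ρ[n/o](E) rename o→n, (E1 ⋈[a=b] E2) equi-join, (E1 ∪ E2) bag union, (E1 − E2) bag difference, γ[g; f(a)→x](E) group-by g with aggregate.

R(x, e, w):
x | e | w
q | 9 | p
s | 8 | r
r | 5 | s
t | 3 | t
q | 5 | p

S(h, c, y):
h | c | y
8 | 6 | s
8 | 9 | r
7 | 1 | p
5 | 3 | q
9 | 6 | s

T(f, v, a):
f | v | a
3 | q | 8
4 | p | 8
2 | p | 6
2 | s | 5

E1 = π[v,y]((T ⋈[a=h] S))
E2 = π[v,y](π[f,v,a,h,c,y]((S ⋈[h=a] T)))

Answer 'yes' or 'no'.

E1 per-node cardinality:
  T → 4
  S → 5
  (T ⋈[a=h] S) → 5
  π[v,y]((T ⋈[a=h] S)) → 5
E2 per-node cardinality:
  S → 5
  T → 4
  (S ⋈[h=a] T) → 5
  π[f,v,a,h,c,y]((S ⋈[h=a] T)) → 5
  π[v,y](π[f,v,a,h,c,y]((S ⋈[h=a] T))) → 5

E1 and E2 produce the same multiset:
v | y
p | r
p | s
q | r
q | s
s | q

yes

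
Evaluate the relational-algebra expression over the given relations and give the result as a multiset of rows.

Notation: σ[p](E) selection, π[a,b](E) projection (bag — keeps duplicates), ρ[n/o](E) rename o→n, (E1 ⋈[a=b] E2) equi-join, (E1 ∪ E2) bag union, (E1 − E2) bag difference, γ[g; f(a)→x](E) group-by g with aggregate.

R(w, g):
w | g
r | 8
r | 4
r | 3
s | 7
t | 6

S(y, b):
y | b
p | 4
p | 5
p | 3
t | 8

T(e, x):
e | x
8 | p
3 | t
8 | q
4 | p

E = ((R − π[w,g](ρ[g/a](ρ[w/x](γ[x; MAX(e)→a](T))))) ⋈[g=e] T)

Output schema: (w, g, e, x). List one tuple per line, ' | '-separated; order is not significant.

Per-node cardinality:
  R → 5
  T → 4
  γ[x; MAX(e)→a](T) → 3
  ρ[w/x](γ[x; MAX(e)→a](T)) → 3
  ρ[g/a](ρ[w/x](γ[x; MAX(e)→a](T))) → 3
  π[w,g](ρ[g/a](ρ[w/x](γ[x; MAX(e)→a](T)))) → 3
  (R − π[w,g](ρ[g/a](ρ[w/x](γ[x; MAX(e)→a](T))))) → 5
  T → 4
  ((R − π[w,g](ρ[g/a](ρ[w/x](γ[x; MAX(e)→a](T))))) ⋈[g=e] T) → 4

== RESULT ==
w | g | e | x
r | 3 | 3 | t
r | 4 | 4 | p
r | 8 | 8 | p
r | 8 | 8 | q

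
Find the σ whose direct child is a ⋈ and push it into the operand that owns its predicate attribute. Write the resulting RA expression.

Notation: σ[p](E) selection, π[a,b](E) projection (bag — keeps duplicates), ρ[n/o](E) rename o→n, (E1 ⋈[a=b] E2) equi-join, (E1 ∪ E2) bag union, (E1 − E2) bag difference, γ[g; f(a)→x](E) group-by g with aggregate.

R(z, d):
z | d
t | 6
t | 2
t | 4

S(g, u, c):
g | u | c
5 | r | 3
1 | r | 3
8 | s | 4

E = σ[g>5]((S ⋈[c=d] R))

σ filters on g, owned by the left side.
E' = (σ[g>5](S) ⋈[c=d] R)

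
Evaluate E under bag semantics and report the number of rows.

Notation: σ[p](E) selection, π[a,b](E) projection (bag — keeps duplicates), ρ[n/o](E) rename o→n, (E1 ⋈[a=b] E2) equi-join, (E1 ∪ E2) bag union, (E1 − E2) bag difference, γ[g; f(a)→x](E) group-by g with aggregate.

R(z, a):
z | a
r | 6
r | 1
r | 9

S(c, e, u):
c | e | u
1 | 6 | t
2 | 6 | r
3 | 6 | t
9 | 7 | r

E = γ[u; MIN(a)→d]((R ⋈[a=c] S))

Row counts bottom-up:
  R → 3
  S → 4
  (R ⋈[a=c] S) → 2
  γ[u; MIN(a)→d]((R ⋈[a=c] S)) → 2

|E| = 2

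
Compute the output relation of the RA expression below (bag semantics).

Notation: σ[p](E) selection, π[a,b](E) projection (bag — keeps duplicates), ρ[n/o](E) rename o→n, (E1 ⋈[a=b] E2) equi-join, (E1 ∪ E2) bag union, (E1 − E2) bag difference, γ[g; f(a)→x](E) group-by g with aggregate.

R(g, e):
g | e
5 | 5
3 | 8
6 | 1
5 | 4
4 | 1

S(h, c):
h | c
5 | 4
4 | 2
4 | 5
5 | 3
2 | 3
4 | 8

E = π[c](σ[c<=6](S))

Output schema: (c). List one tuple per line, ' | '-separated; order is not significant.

Stepwise |·|:
  S → 6
  σ[c<=6](S) → 5
  π[c](σ[c<=6](S)) → 5

== RESULT ==
c
2
3
3
4
5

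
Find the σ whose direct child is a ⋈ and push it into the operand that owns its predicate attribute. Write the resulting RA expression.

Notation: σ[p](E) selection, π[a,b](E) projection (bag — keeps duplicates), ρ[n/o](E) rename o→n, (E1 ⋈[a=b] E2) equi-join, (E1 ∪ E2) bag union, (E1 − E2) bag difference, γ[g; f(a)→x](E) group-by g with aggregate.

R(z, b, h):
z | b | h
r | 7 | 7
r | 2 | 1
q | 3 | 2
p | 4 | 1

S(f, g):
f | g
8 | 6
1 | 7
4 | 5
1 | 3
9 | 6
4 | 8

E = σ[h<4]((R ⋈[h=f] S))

σ filters on h, owned by the left side.
E' = (σ[h<4](R) ⋈[h=f] S)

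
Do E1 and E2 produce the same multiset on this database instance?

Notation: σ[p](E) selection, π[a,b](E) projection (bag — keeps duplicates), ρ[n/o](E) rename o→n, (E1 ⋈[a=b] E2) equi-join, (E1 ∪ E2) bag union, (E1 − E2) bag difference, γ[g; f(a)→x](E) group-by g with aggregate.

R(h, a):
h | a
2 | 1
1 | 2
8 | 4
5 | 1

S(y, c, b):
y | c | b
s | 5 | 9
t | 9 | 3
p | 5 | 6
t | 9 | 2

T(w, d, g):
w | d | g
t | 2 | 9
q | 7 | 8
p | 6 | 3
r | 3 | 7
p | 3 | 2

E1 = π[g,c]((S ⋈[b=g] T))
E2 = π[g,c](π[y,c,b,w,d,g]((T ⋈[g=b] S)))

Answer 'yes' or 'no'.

E1 subexpression sizes:
  S → 4
  T → 5
  (S ⋈[b=g] T) → 3
  π[g,c]((S ⋈[b=g] T)) → 3
E2 subexpression sizes:
  T → 5
  S → 4
  (T ⋈[g=b] S) → 3
  π[y,c,b,w,d,g]((T ⋈[g=b] S)) → 3
  π[g,c](π[y,c,b,w,d,g]((T ⋈[g=b] S))) → 3

E1 and E2 produce the same multiset:
g | c
2 | 9
3 | 9
9 | 5

yes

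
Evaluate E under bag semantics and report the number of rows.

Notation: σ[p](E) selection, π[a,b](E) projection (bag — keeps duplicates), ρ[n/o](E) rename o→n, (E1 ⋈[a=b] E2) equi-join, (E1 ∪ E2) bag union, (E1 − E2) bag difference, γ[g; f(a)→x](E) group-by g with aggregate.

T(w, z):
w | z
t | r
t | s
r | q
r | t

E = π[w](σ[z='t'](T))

Per-node cardinality:
  T → 4
  σ[z='t'](T) → 1
  π[w](σ[z='t'](T)) → 1

|E| = 1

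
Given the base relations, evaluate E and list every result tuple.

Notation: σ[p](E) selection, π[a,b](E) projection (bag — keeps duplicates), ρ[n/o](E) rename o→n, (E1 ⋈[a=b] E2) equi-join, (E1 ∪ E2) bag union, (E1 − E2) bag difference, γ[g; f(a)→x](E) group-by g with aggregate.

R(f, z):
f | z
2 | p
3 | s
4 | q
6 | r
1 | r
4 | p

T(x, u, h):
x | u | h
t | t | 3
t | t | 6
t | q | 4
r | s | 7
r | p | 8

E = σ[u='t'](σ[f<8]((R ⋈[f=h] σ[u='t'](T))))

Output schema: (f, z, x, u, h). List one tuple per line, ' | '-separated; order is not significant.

Subexpression sizes:
  R → 6
  T → 5
  σ[u='t'](T) → 2
  (R ⋈[f=h] σ[u='t'](T)) → 2
  σ[f<8]((R ⋈[f=h] σ[u='t'](T))) → 2
  σ[u='t'](σ[f<8]((R ⋈[f=h] σ[u='t'](T)))) → 2

== RESULT ==
f | z | x | u | h
3 | s | t | t | 3
6 | r | t | t | 6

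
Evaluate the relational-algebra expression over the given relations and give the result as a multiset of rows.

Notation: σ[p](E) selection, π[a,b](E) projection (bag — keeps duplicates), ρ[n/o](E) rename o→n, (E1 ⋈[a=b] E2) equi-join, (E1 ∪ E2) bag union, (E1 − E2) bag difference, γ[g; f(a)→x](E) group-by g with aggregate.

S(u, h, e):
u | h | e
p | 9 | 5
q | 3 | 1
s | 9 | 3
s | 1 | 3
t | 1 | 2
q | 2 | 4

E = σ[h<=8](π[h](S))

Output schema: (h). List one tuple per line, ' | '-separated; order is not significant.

Per-node cardinality:
  S → 6
  π[h](S) → 6
  σ[h<=8](π[h](S)) → 4

== RESULT ==
h
1
1
2
3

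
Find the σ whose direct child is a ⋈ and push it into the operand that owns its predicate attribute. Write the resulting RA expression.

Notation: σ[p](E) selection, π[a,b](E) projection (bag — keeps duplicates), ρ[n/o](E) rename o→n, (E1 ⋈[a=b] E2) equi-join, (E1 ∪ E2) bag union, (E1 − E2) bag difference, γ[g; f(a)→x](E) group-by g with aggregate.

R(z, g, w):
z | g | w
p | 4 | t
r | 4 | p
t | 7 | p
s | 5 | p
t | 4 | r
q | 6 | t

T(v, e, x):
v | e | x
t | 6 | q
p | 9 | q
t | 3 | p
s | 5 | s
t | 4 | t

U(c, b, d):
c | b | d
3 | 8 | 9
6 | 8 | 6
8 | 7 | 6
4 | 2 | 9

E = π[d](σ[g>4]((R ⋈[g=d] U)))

σ filters on g, owned by the left side.
E' = π[d]((σ[g>4](R) ⋈[g=d] U))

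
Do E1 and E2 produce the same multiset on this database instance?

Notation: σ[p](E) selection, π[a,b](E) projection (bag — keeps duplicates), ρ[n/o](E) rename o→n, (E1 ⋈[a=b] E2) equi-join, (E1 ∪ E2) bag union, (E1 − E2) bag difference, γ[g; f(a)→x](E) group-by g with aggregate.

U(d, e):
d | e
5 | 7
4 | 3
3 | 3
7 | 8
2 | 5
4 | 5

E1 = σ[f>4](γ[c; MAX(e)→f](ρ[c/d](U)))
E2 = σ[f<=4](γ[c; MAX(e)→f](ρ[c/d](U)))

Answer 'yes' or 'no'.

E1 per-node cardinality:
  U → 6
  ρ[c/d](U) → 6
  γ[c; MAX(e)→f](ρ[c/d](U)) → 5
  σ[f>4](γ[c; MAX(e)→f](ρ[c/d](U))) → 4
E2 per-node cardinality:
  U → 6
  ρ[c/d](U) → 6
  γ[c; MAX(e)→f](ρ[c/d](U)) → 5
  σ[f<=4](γ[c; MAX(e)→f](ρ[c/d](U))) → 1

E1 result:
c | f
2 | 5
4 | 5
5 | 7
7 | 8
E2 result:
c | f
3 | 3
Witness: (4, 5) appears 1× in E1 but 0× in E2.

no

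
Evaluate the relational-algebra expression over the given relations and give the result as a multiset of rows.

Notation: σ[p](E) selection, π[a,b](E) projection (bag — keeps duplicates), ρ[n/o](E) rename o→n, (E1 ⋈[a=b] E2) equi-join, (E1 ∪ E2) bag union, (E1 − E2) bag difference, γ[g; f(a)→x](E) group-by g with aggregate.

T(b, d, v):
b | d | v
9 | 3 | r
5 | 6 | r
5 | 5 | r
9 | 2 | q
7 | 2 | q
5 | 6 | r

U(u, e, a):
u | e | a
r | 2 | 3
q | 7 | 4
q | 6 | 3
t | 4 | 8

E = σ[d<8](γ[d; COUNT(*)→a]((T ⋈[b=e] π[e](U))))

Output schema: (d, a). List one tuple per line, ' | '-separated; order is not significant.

Stepwise |·|:
  T → 6
  U → 4
  π[e](U) → 4
  (T ⋈[b=e] π[e](U)) → 1
  γ[d; COUNT(*)→a]((T ⋈[b=e] π[e](U))) → 1
  σ[d<8](γ[d; COUNT(*)→a]((T ⋈[b=e] π[e](U)))) → 1

== RESULT ==
d | a
2 | 1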